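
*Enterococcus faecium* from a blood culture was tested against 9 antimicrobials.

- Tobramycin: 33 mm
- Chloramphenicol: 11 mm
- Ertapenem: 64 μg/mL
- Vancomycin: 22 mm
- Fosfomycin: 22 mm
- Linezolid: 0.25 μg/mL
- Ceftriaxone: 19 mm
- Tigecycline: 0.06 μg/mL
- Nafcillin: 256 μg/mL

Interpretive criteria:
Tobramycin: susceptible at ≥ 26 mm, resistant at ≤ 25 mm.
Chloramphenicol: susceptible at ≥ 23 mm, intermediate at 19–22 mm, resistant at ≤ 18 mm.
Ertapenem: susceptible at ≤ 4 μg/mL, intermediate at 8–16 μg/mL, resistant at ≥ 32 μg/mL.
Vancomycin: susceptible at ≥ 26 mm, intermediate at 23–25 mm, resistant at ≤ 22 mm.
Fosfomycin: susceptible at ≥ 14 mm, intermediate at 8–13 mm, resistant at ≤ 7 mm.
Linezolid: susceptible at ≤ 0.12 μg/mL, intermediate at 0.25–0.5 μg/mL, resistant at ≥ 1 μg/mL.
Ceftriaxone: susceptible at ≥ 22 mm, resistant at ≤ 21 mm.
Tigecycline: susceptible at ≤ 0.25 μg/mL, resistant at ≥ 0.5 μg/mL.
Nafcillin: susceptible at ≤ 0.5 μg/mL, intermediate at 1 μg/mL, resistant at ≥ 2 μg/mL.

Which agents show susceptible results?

tobramycin, fosfomycin, tigecycline

Tobramycin: 33 mm is ≥ 26 mm — S
Chloramphenicol 11 mm: ≤ 18 mm → resistant
Ertapenem: 64 μg/mL is ≥ 32 μg/mL ⇒ R
Vancomycin: 22 mm is ≤ 22 mm — R
Fosfomycin (22 mm) ≥ 14 mm → S
Linezolid 0.25 μg/mL: in 0.25–0.5 μg/mL — intermediate
Ceftriaxone (19 mm) ≤ 21 mm ⇒ R
Tigecycline: 0.06 μg/mL is ≤ 0.25 μg/mL — susceptible
Nafcillin 256 μg/mL: ≥ 2 μg/mL → Resistant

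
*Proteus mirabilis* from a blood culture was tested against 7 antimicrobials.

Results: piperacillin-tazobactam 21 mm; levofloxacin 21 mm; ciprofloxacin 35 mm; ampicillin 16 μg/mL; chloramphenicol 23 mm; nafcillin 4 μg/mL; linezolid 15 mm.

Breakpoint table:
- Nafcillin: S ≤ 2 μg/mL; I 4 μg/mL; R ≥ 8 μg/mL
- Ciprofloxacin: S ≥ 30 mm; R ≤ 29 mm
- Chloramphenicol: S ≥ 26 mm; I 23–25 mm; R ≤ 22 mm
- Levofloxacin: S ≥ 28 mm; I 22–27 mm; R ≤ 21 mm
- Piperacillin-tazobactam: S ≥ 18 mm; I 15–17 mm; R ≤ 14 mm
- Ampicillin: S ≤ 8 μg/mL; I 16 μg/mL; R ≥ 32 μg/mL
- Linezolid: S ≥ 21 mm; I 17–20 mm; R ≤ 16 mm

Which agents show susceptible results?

Piperacillin-tazobactam 21 mm: ≥ 18 mm — Susceptible
Levofloxacin (21 mm) ≤ 21 mm ⇒ Resistant
Ciprofloxacin: 35 mm is ≥ 30 mm ⇒ S
Ampicillin (16 μg/mL) = 16 μg/mL → Intermediate
Chloramphenicol (23 mm) in 23–25 mm → I
Nafcillin (4 μg/mL) = 4 μg/mL — Intermediate
Linezolid: 15 mm is ≤ 16 mm — resistant

piperacillin-tazobactam, ciprofloxacin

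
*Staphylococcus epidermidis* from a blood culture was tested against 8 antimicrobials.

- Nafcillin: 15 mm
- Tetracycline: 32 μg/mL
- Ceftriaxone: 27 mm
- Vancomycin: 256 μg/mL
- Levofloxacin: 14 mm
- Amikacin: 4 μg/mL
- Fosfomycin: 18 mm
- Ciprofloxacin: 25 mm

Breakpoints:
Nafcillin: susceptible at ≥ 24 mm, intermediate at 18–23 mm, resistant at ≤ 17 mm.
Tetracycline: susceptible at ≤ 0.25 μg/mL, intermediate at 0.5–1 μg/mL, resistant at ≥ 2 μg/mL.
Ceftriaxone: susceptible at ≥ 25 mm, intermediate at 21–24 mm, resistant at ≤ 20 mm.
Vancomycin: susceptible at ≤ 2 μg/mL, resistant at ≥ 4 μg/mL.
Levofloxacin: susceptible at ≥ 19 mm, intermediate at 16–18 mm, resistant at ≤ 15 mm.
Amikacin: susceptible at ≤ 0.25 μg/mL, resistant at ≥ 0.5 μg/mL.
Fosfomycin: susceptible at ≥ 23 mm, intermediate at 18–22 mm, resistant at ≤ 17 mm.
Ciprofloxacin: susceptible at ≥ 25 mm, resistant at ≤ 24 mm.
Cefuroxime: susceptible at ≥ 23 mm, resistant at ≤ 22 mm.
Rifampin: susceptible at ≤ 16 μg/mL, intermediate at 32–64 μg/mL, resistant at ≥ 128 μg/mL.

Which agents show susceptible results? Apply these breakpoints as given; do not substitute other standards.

ceftriaxone, ciprofloxacin

Nafcillin 15 mm: ≤ 17 mm → resistant
Tetracycline 32 μg/mL: ≥ 2 μg/mL ⇒ R
Ceftriaxone: 27 mm is ≥ 25 mm — susceptible
Vancomycin 256 μg/mL: ≥ 4 μg/mL ⇒ resistant
Levofloxacin 14 mm: ≤ 15 mm ⇒ Resistant
Amikacin 4 μg/mL: ≥ 0.5 μg/mL ⇒ R
Fosfomycin (18 mm) in 18–22 mm — intermediate
Ciprofloxacin: 25 mm is ≥ 25 mm → susceptible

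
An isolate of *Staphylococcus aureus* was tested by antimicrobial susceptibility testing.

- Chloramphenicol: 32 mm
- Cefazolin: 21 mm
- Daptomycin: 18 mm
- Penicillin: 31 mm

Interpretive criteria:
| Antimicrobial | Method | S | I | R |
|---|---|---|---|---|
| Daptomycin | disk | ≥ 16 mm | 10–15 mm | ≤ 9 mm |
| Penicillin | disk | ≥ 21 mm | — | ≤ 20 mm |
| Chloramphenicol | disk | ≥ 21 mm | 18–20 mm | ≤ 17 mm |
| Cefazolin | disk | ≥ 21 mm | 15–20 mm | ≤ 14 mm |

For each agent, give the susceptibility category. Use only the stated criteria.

Chloramphenicol: 32 mm is ≥ 21 mm ⇒ Susceptible
Cefazolin 21 mm: ≥ 21 mm — Susceptible
Daptomycin: 18 mm is ≥ 16 mm → S
Penicillin 31 mm: ≥ 21 mm — susceptible

S, S, S, S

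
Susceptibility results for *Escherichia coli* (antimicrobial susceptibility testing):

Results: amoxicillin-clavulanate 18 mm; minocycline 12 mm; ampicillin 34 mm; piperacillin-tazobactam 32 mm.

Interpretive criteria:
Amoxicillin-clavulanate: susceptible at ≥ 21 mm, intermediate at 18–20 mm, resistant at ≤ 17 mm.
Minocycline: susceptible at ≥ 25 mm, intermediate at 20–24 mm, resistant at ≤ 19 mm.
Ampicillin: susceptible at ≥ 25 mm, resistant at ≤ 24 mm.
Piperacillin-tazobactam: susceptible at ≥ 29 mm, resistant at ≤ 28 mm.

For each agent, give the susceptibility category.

Amoxicillin-clavulanate: 18 mm is in 18–20 mm — intermediate
Minocycline 12 mm: ≤ 19 mm ⇒ resistant
Ampicillin 34 mm: ≥ 25 mm → Susceptible
Piperacillin-tazobactam 32 mm: ≥ 29 mm — susceptible

I, R, S, S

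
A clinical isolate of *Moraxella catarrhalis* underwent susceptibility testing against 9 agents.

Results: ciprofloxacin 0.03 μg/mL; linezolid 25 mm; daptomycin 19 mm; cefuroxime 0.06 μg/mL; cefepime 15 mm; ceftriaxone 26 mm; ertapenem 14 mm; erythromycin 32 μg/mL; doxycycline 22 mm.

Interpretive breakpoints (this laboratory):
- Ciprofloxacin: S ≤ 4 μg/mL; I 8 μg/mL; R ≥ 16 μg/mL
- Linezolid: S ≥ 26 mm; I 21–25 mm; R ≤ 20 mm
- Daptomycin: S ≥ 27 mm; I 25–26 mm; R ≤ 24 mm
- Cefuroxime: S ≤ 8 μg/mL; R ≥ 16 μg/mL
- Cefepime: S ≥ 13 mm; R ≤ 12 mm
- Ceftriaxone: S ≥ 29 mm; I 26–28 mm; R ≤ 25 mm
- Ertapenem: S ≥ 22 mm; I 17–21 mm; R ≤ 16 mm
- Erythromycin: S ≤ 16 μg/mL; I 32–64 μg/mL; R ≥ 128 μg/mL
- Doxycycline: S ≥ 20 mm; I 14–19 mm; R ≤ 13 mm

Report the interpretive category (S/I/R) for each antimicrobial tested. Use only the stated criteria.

Ciprofloxacin: 0.03 μg/mL is ≤ 4 μg/mL — Susceptible
Linezolid: 25 mm is in 21–25 mm → I
Daptomycin (19 mm) ≤ 24 mm ⇒ Resistant
Cefuroxime 0.06 μg/mL: ≤ 8 μg/mL → S
Cefepime 15 mm: ≥ 13 mm ⇒ S
Ceftriaxone (26 mm) in 26–28 mm — I
Ertapenem: 14 mm is ≤ 16 mm — resistant
Erythromycin: 32 μg/mL is in 32–64 μg/mL ⇒ Intermediate
Doxycycline 22 mm: ≥ 20 mm — Susceptible

S, I, R, S, S, I, R, I, S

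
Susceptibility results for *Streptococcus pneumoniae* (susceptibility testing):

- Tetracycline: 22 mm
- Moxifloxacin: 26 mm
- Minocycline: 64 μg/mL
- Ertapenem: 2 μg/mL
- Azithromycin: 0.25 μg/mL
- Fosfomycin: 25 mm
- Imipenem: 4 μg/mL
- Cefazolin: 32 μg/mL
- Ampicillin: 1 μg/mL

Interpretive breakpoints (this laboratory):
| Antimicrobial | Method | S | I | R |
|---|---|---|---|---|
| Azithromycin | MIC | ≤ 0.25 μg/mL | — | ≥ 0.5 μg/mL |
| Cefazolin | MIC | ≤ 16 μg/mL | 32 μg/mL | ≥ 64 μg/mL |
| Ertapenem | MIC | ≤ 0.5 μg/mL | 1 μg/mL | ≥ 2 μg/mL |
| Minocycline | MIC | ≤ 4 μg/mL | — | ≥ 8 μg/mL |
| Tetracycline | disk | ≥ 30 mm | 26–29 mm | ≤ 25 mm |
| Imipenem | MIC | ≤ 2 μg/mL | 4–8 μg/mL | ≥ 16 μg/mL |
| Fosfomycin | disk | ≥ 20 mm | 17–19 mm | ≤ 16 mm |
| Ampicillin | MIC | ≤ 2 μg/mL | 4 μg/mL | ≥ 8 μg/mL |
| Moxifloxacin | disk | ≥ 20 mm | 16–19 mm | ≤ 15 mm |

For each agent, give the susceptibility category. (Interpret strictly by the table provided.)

Tetracycline 22 mm: ≤ 25 mm — Resistant
Moxifloxacin (26 mm) ≥ 20 mm ⇒ Susceptible
Minocycline: 64 μg/mL is ≥ 8 μg/mL ⇒ resistant
Ertapenem (2 μg/mL) ≥ 2 μg/mL ⇒ R
Azithromycin: 0.25 μg/mL is ≤ 0.25 μg/mL — Susceptible
Fosfomycin 25 mm: ≥ 20 mm — S
Imipenem (4 μg/mL) in 4–8 μg/mL → Intermediate
Cefazolin: 32 μg/mL is = 32 μg/mL — Intermediate
Ampicillin (1 μg/mL) ≤ 2 μg/mL → S

R, S, R, R, S, S, I, I, S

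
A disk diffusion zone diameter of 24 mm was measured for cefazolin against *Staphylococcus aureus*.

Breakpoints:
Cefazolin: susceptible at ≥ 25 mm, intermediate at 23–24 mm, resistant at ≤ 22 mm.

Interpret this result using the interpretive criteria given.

Cefazolin (24 mm) in 23–24 mm → I

I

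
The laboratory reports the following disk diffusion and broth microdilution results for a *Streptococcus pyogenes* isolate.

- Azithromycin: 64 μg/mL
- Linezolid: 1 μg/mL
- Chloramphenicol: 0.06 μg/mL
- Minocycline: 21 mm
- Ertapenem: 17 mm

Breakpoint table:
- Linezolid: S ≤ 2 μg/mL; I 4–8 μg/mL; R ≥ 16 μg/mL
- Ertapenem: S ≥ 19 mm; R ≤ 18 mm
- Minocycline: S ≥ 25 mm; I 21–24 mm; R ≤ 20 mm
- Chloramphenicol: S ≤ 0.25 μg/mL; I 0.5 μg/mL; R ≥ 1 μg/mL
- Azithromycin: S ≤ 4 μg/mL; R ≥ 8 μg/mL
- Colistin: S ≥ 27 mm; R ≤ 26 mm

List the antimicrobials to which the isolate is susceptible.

linezolid, chloramphenicol

Azithromycin: 64 μg/mL is ≥ 8 μg/mL ⇒ Resistant
Linezolid: 1 μg/mL is ≤ 2 μg/mL — S
Chloramphenicol 0.06 μg/mL: ≤ 0.25 μg/mL → Susceptible
Minocycline (21 mm) in 21–24 mm → Intermediate
Ertapenem (17 mm) ≤ 18 mm — Resistant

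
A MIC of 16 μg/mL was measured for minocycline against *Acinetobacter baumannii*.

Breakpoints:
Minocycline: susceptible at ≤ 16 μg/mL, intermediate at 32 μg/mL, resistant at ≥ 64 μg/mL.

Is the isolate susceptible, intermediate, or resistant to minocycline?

S

Minocycline 16 μg/mL: ≤ 16 μg/mL ⇒ S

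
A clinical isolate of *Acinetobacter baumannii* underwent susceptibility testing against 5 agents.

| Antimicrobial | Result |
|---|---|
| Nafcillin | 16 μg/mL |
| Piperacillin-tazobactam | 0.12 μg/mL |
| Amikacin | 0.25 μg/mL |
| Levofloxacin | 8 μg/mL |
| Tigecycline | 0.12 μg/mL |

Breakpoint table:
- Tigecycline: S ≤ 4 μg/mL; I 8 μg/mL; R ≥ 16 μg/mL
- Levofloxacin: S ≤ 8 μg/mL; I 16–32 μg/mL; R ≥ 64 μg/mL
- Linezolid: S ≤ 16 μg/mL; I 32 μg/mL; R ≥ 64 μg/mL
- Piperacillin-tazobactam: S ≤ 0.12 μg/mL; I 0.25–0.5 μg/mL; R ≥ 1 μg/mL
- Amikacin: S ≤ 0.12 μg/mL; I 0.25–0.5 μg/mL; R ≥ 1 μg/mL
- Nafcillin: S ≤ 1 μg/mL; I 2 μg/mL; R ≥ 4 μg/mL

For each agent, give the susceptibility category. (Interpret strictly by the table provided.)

Nafcillin 16 μg/mL: ≥ 4 μg/mL → resistant
Piperacillin-tazobactam 0.12 μg/mL: ≤ 0.12 μg/mL — Susceptible
Amikacin 0.25 μg/mL: in 0.25–0.5 μg/mL → intermediate
Levofloxacin 8 μg/mL: ≤ 8 μg/mL → susceptible
Tigecycline (0.12 μg/mL) ≤ 4 μg/mL → susceptible

R, S, I, S, S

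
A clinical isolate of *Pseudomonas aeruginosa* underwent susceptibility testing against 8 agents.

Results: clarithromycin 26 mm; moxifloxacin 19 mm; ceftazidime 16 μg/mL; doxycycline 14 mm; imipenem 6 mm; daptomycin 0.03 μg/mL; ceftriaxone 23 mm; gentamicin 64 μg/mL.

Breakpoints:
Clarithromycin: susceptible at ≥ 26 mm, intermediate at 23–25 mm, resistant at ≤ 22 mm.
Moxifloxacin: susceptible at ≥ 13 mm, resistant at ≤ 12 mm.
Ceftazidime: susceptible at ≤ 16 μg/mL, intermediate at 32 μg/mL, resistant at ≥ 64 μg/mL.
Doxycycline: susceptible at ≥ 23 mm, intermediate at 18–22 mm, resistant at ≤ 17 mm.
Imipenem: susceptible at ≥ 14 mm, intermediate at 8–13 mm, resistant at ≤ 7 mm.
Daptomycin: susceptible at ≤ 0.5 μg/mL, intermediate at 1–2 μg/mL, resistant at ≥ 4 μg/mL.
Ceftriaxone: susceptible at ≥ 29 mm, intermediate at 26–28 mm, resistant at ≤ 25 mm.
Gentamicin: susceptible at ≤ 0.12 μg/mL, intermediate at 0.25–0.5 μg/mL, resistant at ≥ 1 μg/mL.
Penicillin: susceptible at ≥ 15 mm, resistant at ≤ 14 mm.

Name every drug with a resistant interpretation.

Clarithromycin (26 mm) ≥ 26 mm → susceptible
Moxifloxacin (19 mm) ≥ 13 mm — S
Ceftazidime: 16 μg/mL is ≤ 16 μg/mL — Susceptible
Doxycycline: 14 mm is ≤ 17 mm — R
Imipenem: 6 mm is ≤ 7 mm ⇒ Resistant
Daptomycin (0.03 μg/mL) ≤ 0.5 μg/mL ⇒ S
Ceftriaxone 23 mm: ≤ 25 mm → Resistant
Gentamicin: 64 μg/mL is ≥ 1 μg/mL ⇒ resistant

doxycycline, imipenem, ceftriaxone, gentamicin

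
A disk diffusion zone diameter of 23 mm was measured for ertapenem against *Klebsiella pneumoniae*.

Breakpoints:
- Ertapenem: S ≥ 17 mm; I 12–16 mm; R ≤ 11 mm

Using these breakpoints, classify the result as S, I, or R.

Susceptible

Ertapenem 23 mm: ≥ 17 mm — Susceptible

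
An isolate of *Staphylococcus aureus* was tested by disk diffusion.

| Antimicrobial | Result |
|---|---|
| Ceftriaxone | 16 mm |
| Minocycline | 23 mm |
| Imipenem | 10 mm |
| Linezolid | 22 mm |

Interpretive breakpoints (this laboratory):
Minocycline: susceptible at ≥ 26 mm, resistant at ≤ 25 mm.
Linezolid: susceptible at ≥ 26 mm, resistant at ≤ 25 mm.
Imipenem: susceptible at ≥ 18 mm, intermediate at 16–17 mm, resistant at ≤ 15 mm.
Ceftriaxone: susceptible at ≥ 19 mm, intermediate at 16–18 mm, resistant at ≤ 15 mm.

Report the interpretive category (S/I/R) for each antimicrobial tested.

Ceftriaxone 16 mm: in 16–18 mm — intermediate
Minocycline: 23 mm is ≤ 25 mm → resistant
Imipenem: 10 mm is ≤ 15 mm → R
Linezolid: 22 mm is ≤ 25 mm → resistant

I, R, R, R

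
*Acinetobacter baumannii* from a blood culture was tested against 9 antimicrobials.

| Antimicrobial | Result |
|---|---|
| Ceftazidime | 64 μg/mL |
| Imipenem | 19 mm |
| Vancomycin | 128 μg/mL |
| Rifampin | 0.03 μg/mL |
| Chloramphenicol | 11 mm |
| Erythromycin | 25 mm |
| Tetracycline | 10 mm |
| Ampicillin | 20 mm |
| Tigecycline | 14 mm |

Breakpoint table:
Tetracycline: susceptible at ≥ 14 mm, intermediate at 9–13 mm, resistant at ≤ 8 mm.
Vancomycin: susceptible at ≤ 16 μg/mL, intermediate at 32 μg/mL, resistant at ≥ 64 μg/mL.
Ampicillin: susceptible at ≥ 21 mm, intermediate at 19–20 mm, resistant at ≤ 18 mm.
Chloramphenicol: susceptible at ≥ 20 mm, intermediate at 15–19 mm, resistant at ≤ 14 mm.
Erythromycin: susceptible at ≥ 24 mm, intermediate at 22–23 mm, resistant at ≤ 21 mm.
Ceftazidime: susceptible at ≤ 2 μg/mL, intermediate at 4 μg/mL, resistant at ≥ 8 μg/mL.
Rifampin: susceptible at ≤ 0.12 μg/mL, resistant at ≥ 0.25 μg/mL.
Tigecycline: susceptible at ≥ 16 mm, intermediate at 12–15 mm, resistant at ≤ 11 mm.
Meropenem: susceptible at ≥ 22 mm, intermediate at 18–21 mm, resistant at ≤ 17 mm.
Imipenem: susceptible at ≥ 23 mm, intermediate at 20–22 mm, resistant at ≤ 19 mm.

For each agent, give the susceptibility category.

Ceftazidime: 64 μg/mL is ≥ 8 μg/mL — R
Imipenem: 19 mm is ≤ 19 mm ⇒ Resistant
Vancomycin 128 μg/mL: ≥ 64 μg/mL ⇒ Resistant
Rifampin: 0.03 μg/mL is ≤ 0.12 μg/mL — susceptible
Chloramphenicol (11 mm) ≤ 14 mm — Resistant
Erythromycin (25 mm) ≥ 24 mm — susceptible
Tetracycline (10 mm) in 9–13 mm → Intermediate
Ampicillin (20 mm) in 19–20 mm — Intermediate
Tigecycline 14 mm: in 12–15 mm ⇒ Intermediate

R, R, R, S, R, S, I, I, I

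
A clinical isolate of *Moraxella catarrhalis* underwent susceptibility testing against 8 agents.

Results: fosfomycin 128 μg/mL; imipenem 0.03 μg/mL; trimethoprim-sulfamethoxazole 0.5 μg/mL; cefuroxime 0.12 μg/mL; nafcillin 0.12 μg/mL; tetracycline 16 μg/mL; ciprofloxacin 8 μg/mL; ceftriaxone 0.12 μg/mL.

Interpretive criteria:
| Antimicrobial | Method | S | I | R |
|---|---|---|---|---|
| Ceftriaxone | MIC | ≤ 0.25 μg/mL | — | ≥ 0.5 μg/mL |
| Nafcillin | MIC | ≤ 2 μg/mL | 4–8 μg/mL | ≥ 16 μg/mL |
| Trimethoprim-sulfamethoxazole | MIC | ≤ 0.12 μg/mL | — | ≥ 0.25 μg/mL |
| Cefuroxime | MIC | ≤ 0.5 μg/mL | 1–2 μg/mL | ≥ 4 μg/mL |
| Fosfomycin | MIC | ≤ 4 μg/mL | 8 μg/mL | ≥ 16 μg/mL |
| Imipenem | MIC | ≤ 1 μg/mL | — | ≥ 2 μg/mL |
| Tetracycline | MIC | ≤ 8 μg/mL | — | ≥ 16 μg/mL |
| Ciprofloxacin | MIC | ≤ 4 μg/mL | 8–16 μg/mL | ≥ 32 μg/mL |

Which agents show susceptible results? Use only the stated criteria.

imipenem, cefuroxime, nafcillin, ceftriaxone

Fosfomycin (128 μg/mL) ≥ 16 μg/mL → resistant
Imipenem: 0.03 μg/mL is ≤ 1 μg/mL → Susceptible
Trimethoprim-sulfamethoxazole: 0.5 μg/mL is ≥ 0.25 μg/mL ⇒ resistant
Cefuroxime: 0.12 μg/mL is ≤ 0.5 μg/mL — Susceptible
Nafcillin 0.12 μg/mL: ≤ 2 μg/mL → susceptible
Tetracycline: 16 μg/mL is ≥ 16 μg/mL — Resistant
Ciprofloxacin: 8 μg/mL is in 8–16 μg/mL ⇒ intermediate
Ceftriaxone 0.12 μg/mL: ≤ 0.25 μg/mL → susceptible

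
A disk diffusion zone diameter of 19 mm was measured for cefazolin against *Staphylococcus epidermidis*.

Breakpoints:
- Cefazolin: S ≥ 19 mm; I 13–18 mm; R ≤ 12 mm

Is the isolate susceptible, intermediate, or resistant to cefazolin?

Susceptible

Cefazolin 19 mm: ≥ 19 mm → Susceptible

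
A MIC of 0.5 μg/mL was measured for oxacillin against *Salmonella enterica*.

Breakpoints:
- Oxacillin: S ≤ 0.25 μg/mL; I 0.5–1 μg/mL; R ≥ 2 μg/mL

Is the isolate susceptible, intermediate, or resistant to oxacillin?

I

Oxacillin (0.5 μg/mL) in 0.5–1 μg/mL — Intermediate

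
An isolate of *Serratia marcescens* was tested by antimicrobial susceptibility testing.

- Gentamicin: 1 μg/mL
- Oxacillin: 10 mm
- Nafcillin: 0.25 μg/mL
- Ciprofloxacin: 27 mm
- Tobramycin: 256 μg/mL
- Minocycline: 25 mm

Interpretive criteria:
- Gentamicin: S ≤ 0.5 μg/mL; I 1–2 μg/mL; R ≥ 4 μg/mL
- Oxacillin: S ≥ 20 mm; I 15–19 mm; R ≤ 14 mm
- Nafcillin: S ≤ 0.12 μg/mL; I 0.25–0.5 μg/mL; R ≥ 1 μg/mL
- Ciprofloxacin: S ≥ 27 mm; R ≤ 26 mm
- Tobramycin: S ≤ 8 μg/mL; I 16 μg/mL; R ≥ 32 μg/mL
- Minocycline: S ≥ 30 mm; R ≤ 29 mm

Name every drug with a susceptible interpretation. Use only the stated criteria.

ciprofloxacin

Gentamicin (1 μg/mL) in 1–2 μg/mL → intermediate
Oxacillin 10 mm: ≤ 14 mm ⇒ R
Nafcillin: 0.25 μg/mL is in 0.25–0.5 μg/mL → intermediate
Ciprofloxacin 27 mm: ≥ 27 mm → susceptible
Tobramycin 256 μg/mL: ≥ 32 μg/mL ⇒ Resistant
Minocycline 25 mm: ≤ 29 mm ⇒ resistant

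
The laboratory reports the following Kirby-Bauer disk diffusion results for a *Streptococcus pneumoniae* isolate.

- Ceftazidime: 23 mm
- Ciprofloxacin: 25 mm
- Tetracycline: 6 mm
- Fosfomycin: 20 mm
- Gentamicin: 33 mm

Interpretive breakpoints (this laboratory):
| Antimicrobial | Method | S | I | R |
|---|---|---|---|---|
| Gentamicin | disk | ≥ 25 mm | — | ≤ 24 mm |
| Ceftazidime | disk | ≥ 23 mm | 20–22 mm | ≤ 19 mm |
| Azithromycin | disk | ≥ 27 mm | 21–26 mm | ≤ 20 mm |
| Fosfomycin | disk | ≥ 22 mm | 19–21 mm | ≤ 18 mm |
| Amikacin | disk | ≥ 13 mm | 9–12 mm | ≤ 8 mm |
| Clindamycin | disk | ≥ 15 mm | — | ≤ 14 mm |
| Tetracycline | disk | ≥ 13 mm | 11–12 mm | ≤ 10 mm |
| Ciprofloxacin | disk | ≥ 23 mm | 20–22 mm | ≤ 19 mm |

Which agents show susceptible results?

Ceftazidime 23 mm: ≥ 23 mm — susceptible
Ciprofloxacin 25 mm: ≥ 23 mm ⇒ Susceptible
Tetracycline (6 mm) ≤ 10 mm ⇒ Resistant
Fosfomycin 20 mm: in 19–21 mm ⇒ intermediate
Gentamicin (33 mm) ≥ 25 mm → Susceptible

ceftazidime, ciprofloxacin, gentamicin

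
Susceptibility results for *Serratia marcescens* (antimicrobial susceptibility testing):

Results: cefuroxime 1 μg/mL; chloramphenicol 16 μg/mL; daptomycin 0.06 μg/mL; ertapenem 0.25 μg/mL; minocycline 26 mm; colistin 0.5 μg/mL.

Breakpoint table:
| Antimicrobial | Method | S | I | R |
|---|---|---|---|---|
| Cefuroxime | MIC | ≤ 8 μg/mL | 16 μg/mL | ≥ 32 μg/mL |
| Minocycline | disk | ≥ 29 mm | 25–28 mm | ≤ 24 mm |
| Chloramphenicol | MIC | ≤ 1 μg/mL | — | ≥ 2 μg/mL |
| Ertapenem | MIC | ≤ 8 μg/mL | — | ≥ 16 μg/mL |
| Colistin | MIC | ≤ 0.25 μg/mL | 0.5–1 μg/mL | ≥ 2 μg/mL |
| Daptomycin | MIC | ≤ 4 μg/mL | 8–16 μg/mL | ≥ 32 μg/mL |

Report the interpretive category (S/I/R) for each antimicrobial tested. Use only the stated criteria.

S, R, S, S, I, I

Cefuroxime 1 μg/mL: ≤ 8 μg/mL ⇒ S
Chloramphenicol 16 μg/mL: ≥ 2 μg/mL → resistant
Daptomycin (0.06 μg/mL) ≤ 4 μg/mL ⇒ Susceptible
Ertapenem (0.25 μg/mL) ≤ 8 μg/mL ⇒ susceptible
Minocycline 26 mm: in 25–28 mm — I
Colistin: 0.5 μg/mL is in 0.5–1 μg/mL → I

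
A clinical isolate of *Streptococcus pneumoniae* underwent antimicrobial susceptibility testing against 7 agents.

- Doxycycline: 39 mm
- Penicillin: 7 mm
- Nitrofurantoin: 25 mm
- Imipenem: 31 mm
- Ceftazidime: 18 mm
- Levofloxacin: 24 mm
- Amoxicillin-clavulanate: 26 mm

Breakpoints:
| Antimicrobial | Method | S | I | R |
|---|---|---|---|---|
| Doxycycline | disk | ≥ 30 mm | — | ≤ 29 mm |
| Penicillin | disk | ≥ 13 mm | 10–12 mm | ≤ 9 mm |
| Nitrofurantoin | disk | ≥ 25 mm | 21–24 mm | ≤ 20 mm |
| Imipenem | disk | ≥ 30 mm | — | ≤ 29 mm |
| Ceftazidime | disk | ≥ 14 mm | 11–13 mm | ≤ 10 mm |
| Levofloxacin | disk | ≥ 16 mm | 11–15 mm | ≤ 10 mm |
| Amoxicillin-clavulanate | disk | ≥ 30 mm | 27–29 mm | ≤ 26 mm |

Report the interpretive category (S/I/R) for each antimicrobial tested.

S, R, S, S, S, S, R

Doxycycline: 39 mm is ≥ 30 mm → S
Penicillin (7 mm) ≤ 9 mm ⇒ resistant
Nitrofurantoin 25 mm: ≥ 25 mm — susceptible
Imipenem: 31 mm is ≥ 30 mm ⇒ susceptible
Ceftazidime (18 mm) ≥ 14 mm ⇒ susceptible
Levofloxacin (24 mm) ≥ 16 mm — susceptible
Amoxicillin-clavulanate: 26 mm is ≤ 26 mm ⇒ Resistant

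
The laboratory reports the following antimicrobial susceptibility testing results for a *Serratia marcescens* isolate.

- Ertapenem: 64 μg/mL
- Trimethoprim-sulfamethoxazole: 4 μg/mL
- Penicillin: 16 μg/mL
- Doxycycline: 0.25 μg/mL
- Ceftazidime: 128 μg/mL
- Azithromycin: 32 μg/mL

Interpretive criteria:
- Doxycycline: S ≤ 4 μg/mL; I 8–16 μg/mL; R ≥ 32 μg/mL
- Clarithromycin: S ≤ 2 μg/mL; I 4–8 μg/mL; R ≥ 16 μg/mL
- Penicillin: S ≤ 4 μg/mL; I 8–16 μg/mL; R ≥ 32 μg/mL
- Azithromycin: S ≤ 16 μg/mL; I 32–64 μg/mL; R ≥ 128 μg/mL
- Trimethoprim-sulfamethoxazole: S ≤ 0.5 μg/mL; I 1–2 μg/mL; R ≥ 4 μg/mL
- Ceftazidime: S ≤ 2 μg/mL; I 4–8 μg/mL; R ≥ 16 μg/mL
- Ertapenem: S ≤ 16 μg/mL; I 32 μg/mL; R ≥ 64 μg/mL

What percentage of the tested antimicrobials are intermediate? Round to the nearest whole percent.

Ertapenem 64 μg/mL: ≥ 64 μg/mL — Resistant
Trimethoprim-sulfamethoxazole 4 μg/mL: ≥ 4 μg/mL — Resistant
Penicillin (16 μg/mL) in 8–16 μg/mL → Intermediate
Doxycycline: 0.25 μg/mL is ≤ 4 μg/mL → S
Ceftazidime 128 μg/mL: ≥ 16 μg/mL ⇒ R
Azithromycin: 32 μg/mL is in 32–64 μg/mL ⇒ intermediate
Intermediate: 2/6

33%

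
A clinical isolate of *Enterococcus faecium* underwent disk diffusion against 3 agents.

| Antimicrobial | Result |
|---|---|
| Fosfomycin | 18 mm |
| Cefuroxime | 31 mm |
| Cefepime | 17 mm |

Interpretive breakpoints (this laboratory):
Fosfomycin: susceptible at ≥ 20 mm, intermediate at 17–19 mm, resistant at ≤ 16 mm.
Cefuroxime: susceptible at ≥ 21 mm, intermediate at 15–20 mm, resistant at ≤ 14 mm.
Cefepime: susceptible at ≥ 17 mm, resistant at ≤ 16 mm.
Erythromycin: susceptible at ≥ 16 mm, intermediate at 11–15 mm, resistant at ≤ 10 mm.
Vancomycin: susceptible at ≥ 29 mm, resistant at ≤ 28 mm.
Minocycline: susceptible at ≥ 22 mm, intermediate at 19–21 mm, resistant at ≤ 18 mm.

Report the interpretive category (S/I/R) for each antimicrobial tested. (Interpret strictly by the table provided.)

I, S, S

Fosfomycin: 18 mm is in 17–19 mm ⇒ I
Cefuroxime: 31 mm is ≥ 21 mm → Susceptible
Cefepime (17 mm) ≥ 17 mm — Susceptible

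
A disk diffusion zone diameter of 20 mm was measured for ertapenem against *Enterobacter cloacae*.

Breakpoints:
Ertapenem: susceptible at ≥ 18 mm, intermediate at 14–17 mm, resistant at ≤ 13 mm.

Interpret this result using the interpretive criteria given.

Ertapenem (20 mm) ≥ 18 mm ⇒ S

Susceptible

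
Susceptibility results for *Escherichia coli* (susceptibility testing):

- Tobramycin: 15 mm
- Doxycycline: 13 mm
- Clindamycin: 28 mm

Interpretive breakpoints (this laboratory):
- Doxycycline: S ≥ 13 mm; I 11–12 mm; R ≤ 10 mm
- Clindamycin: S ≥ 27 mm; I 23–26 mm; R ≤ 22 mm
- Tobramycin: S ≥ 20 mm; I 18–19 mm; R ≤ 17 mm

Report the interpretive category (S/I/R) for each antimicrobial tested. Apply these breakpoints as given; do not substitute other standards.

R, S, S

Tobramycin 15 mm: ≤ 17 mm → resistant
Doxycycline 13 mm: ≥ 13 mm ⇒ S
Clindamycin (28 mm) ≥ 27 mm ⇒ S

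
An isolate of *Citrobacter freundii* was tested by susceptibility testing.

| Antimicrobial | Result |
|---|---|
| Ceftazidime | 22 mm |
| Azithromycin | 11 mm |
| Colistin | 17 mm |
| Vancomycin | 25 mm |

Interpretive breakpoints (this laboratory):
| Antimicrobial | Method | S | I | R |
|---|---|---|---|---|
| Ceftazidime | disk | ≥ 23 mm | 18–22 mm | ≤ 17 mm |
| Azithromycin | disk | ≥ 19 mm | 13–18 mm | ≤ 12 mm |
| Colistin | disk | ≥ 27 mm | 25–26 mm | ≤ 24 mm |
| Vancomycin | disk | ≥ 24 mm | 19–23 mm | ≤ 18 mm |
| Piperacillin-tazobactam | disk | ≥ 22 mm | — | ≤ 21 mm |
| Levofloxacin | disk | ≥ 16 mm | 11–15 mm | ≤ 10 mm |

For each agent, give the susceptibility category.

I, R, R, S

Ceftazidime: 22 mm is in 18–22 mm ⇒ I
Azithromycin: 11 mm is ≤ 12 mm — R
Colistin 17 mm: ≤ 24 mm ⇒ R
Vancomycin 25 mm: ≥ 24 mm → S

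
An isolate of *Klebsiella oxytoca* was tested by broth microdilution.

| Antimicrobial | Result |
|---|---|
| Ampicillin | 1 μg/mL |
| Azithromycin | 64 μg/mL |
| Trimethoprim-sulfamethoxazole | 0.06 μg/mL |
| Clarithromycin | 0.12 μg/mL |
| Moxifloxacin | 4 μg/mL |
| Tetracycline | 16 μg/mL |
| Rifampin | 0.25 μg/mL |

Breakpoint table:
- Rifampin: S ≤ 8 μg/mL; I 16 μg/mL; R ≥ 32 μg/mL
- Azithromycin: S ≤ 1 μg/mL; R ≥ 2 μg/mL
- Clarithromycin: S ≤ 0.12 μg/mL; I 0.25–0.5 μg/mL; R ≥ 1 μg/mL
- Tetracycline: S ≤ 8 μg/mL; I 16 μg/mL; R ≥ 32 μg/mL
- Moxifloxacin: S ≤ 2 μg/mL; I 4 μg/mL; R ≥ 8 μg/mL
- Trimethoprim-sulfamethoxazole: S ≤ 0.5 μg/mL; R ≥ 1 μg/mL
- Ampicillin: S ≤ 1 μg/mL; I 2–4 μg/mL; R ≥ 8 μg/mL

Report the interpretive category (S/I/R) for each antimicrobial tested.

S, R, S, S, I, I, S

Ampicillin (1 μg/mL) ≤ 1 μg/mL — susceptible
Azithromycin 64 μg/mL: ≥ 2 μg/mL — Resistant
Trimethoprim-sulfamethoxazole: 0.06 μg/mL is ≤ 0.5 μg/mL — Susceptible
Clarithromycin: 0.12 μg/mL is ≤ 0.12 μg/mL — Susceptible
Moxifloxacin (4 μg/mL) = 4 μg/mL → intermediate
Tetracycline (16 μg/mL) = 16 μg/mL → I
Rifampin: 0.25 μg/mL is ≤ 8 μg/mL → Susceptible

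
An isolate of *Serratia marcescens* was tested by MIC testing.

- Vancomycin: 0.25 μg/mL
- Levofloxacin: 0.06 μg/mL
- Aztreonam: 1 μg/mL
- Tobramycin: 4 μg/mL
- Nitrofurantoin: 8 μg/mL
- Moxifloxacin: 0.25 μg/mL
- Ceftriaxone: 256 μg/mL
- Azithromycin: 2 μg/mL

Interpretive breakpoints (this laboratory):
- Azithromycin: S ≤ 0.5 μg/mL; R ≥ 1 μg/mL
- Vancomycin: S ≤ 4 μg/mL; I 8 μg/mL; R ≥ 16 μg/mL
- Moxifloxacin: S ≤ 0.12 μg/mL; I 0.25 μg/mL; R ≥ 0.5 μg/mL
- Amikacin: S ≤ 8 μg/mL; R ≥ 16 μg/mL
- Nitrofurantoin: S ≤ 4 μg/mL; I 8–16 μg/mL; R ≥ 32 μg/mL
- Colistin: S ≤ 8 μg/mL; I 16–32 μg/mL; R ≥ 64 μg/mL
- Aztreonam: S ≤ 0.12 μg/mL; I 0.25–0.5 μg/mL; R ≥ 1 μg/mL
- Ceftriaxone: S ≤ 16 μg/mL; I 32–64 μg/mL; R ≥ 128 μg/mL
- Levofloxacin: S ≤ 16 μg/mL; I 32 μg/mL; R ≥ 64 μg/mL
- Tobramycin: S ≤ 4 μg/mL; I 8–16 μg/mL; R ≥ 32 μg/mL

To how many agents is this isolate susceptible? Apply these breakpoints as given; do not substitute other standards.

3

Vancomycin (0.25 μg/mL) ≤ 4 μg/mL → susceptible
Levofloxacin (0.06 μg/mL) ≤ 16 μg/mL → Susceptible
Aztreonam: 1 μg/mL is ≥ 1 μg/mL ⇒ Resistant
Tobramycin (4 μg/mL) ≤ 4 μg/mL → S
Nitrofurantoin: 8 μg/mL is in 8–16 μg/mL → I
Moxifloxacin: 0.25 μg/mL is = 0.25 μg/mL → intermediate
Ceftriaxone 256 μg/mL: ≥ 128 μg/mL ⇒ R
Azithromycin (2 μg/mL) ≥ 1 μg/mL — resistant
Susceptible: 3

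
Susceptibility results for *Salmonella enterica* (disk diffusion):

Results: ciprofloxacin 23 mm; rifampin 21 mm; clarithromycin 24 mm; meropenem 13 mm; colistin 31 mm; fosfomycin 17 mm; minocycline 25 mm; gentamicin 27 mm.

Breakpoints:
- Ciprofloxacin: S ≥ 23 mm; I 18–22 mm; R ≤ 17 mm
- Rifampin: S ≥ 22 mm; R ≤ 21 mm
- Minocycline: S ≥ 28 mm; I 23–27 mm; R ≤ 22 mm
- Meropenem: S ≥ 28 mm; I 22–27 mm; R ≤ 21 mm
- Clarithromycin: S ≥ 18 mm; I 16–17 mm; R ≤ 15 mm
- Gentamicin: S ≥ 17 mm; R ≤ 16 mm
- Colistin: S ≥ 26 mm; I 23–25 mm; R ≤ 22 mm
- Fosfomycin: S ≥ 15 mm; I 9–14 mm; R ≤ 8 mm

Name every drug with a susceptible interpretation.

Ciprofloxacin (23 mm) ≥ 23 mm ⇒ susceptible
Rifampin (21 mm) ≤ 21 mm — Resistant
Clarithromycin (24 mm) ≥ 18 mm ⇒ susceptible
Meropenem 13 mm: ≤ 21 mm ⇒ Resistant
Colistin: 31 mm is ≥ 26 mm → Susceptible
Fosfomycin: 17 mm is ≥ 15 mm ⇒ susceptible
Minocycline: 25 mm is in 23–27 mm → Intermediate
Gentamicin: 27 mm is ≥ 17 mm ⇒ susceptible

ciprofloxacin, clarithromycin, colistin, fosfomycin, gentamicin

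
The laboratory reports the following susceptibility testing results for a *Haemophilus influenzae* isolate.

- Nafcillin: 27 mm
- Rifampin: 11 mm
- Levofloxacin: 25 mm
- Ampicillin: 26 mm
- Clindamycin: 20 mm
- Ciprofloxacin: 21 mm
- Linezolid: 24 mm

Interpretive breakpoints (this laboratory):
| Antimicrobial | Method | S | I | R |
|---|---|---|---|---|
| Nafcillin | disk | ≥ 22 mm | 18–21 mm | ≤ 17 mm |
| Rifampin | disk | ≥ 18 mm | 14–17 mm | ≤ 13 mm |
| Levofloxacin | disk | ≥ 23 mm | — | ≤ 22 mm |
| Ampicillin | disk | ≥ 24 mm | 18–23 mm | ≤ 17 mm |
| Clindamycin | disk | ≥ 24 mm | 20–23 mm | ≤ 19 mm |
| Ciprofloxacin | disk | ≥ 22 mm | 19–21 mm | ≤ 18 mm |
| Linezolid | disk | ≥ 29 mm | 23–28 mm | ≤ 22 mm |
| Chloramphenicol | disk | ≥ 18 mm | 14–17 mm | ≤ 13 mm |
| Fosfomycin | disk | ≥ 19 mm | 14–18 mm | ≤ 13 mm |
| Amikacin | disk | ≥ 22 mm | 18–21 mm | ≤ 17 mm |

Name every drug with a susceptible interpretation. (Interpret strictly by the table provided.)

nafcillin, levofloxacin, ampicillin

Nafcillin (27 mm) ≥ 22 mm ⇒ S
Rifampin (11 mm) ≤ 13 mm — R
Levofloxacin 25 mm: ≥ 23 mm → Susceptible
Ampicillin 26 mm: ≥ 24 mm → S
Clindamycin (20 mm) in 20–23 mm → Intermediate
Ciprofloxacin 21 mm: in 19–21 mm ⇒ I
Linezolid (24 mm) in 23–28 mm → intermediate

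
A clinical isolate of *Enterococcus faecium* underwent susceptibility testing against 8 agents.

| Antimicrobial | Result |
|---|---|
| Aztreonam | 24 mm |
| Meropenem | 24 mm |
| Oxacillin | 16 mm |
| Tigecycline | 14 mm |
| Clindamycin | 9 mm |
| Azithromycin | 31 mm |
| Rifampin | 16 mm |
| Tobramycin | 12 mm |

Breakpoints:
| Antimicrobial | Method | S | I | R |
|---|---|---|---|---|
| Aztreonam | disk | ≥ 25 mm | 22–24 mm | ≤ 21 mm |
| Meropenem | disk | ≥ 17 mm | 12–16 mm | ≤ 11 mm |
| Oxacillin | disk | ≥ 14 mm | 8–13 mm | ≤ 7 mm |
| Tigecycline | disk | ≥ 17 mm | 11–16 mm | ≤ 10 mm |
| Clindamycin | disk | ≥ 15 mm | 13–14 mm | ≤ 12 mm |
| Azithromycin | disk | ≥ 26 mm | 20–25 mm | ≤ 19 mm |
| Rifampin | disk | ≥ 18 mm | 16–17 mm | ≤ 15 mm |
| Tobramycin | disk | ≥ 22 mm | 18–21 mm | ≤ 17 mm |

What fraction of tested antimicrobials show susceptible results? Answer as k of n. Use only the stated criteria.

3 of 8

Aztreonam (24 mm) in 22–24 mm ⇒ Intermediate
Meropenem: 24 mm is ≥ 17 mm ⇒ S
Oxacillin 16 mm: ≥ 14 mm → susceptible
Tigecycline: 14 mm is in 11–16 mm ⇒ Intermediate
Clindamycin 9 mm: ≤ 12 mm → R
Azithromycin 31 mm: ≥ 26 mm → susceptible
Rifampin 16 mm: in 16–17 mm ⇒ Intermediate
Tobramycin 12 mm: ≤ 17 mm → resistant
Susceptible: 3/8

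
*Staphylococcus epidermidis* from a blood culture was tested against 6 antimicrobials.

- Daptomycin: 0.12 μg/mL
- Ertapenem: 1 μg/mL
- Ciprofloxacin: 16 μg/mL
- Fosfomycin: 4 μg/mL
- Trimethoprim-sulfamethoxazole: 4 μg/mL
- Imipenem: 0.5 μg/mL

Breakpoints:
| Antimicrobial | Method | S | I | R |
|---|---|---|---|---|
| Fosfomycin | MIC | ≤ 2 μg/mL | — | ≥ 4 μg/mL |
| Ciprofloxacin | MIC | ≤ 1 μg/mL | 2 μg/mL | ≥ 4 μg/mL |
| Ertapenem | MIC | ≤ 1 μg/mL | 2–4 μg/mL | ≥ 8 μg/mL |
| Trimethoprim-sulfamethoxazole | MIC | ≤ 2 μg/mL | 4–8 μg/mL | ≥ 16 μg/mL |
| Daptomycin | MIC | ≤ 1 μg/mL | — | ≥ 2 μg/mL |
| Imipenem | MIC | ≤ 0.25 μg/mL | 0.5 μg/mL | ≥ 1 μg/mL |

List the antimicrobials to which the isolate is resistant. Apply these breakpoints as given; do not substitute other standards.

Daptomycin: 0.12 μg/mL is ≤ 1 μg/mL ⇒ susceptible
Ertapenem (1 μg/mL) ≤ 1 μg/mL → susceptible
Ciprofloxacin (16 μg/mL) ≥ 4 μg/mL — resistant
Fosfomycin (4 μg/mL) ≥ 4 μg/mL ⇒ R
Trimethoprim-sulfamethoxazole 4 μg/mL: in 4–8 μg/mL → intermediate
Imipenem (0.5 μg/mL) = 0.5 μg/mL ⇒ Intermediate

ciprofloxacin, fosfomycin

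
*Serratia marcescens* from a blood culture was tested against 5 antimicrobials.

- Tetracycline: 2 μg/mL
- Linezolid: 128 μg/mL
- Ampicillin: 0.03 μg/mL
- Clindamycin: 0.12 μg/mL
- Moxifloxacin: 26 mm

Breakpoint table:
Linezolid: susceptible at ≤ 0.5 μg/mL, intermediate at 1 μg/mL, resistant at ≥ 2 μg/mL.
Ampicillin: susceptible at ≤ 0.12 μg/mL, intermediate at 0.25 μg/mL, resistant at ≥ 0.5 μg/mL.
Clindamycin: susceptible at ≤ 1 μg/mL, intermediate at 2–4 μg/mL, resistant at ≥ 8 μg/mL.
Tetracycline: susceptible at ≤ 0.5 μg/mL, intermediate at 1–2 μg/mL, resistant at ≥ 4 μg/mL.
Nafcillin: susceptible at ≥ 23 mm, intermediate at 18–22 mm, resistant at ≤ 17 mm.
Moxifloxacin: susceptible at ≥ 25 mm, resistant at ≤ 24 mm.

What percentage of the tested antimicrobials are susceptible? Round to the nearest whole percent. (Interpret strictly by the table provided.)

60%

Tetracycline 2 μg/mL: in 1–2 μg/mL ⇒ intermediate
Linezolid 128 μg/mL: ≥ 2 μg/mL — Resistant
Ampicillin (0.03 μg/mL) ≤ 0.12 μg/mL ⇒ S
Clindamycin (0.12 μg/mL) ≤ 1 μg/mL → susceptible
Moxifloxacin: 26 mm is ≥ 25 mm — susceptible
Susceptible: 3/5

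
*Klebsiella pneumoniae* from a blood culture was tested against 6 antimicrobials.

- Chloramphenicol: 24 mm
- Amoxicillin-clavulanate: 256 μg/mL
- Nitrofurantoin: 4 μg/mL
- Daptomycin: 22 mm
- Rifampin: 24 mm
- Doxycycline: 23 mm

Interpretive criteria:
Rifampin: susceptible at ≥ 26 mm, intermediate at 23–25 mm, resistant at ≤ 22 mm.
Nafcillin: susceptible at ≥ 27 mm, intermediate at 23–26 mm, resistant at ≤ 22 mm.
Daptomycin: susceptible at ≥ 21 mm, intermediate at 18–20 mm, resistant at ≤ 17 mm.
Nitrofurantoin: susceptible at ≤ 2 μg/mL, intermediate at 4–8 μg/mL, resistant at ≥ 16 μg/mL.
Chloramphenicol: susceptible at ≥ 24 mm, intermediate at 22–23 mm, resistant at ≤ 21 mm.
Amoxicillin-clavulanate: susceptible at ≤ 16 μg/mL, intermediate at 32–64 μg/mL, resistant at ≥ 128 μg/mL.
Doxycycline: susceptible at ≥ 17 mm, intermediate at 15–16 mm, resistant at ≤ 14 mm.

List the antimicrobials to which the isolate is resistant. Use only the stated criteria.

amoxicillin-clavulanate

Chloramphenicol: 24 mm is ≥ 24 mm ⇒ Susceptible
Amoxicillin-clavulanate (256 μg/mL) ≥ 128 μg/mL ⇒ resistant
Nitrofurantoin: 4 μg/mL is in 4–8 μg/mL → intermediate
Daptomycin: 22 mm is ≥ 21 mm → Susceptible
Rifampin (24 mm) in 23–25 mm — intermediate
Doxycycline: 23 mm is ≥ 17 mm ⇒ Susceptible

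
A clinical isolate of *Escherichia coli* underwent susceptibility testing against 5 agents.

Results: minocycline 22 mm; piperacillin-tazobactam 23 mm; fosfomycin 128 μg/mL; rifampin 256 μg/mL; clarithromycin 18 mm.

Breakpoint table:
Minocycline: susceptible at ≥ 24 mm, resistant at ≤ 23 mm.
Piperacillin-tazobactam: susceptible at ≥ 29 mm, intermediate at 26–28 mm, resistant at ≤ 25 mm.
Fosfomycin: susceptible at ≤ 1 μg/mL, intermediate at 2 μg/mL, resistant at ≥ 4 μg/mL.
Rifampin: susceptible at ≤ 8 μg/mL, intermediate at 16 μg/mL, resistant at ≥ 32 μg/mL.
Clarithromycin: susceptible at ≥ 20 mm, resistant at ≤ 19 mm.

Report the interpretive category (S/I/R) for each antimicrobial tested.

Minocycline: 22 mm is ≤ 23 mm → Resistant
Piperacillin-tazobactam: 23 mm is ≤ 25 mm — R
Fosfomycin 128 μg/mL: ≥ 4 μg/mL — resistant
Rifampin (256 μg/mL) ≥ 32 μg/mL → resistant
Clarithromycin (18 mm) ≤ 19 mm → resistant

R, R, R, R, R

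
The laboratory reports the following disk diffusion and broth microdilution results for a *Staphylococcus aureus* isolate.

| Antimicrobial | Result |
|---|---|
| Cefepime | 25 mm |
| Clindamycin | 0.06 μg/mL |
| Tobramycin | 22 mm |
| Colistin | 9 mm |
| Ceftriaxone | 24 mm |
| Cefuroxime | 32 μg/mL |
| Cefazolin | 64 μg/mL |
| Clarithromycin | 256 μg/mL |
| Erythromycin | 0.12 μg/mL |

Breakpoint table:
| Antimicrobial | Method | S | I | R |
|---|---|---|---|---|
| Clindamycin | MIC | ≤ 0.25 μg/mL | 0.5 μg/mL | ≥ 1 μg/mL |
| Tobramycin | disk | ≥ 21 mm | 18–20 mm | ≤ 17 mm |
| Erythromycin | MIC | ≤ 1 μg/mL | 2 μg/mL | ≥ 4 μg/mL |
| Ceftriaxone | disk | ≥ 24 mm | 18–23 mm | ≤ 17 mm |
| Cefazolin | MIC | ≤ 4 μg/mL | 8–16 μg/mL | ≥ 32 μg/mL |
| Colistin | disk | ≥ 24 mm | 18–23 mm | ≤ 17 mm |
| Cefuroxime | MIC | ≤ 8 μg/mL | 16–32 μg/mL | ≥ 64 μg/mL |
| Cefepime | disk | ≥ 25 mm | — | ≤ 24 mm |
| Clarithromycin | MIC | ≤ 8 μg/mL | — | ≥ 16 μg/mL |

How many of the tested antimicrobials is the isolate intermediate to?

Cefepime (25 mm) ≥ 25 mm — Susceptible
Clindamycin: 0.06 μg/mL is ≤ 0.25 μg/mL → Susceptible
Tobramycin 22 mm: ≥ 21 mm ⇒ susceptible
Colistin 9 mm: ≤ 17 mm — R
Ceftriaxone 24 mm: ≥ 24 mm — S
Cefuroxime: 32 μg/mL is in 16–32 μg/mL ⇒ I
Cefazolin: 64 μg/mL is ≥ 32 μg/mL → R
Clarithromycin 256 μg/mL: ≥ 16 μg/mL ⇒ R
Erythromycin (0.12 μg/mL) ≤ 1 μg/mL ⇒ Susceptible
Intermediate: 1

1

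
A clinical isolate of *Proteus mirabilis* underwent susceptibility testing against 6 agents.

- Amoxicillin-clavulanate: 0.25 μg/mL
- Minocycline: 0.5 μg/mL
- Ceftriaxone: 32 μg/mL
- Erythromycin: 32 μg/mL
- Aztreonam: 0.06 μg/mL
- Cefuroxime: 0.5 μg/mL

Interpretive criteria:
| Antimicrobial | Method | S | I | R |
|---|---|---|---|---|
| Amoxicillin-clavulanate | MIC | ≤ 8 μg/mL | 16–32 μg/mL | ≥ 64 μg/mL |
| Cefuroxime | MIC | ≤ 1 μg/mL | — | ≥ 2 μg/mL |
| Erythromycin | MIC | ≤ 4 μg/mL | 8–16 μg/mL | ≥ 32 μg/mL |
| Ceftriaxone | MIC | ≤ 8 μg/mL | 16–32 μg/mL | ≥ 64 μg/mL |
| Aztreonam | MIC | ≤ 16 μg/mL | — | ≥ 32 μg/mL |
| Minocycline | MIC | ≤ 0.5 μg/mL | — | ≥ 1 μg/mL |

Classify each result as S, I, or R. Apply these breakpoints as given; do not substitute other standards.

S, S, I, R, S, S

Amoxicillin-clavulanate 0.25 μg/mL: ≤ 8 μg/mL ⇒ susceptible
Minocycline 0.5 μg/mL: ≤ 0.5 μg/mL — S
Ceftriaxone 32 μg/mL: in 16–32 μg/mL → Intermediate
Erythromycin (32 μg/mL) ≥ 32 μg/mL → Resistant
Aztreonam: 0.06 μg/mL is ≤ 16 μg/mL — Susceptible
Cefuroxime (0.5 μg/mL) ≤ 1 μg/mL — Susceptible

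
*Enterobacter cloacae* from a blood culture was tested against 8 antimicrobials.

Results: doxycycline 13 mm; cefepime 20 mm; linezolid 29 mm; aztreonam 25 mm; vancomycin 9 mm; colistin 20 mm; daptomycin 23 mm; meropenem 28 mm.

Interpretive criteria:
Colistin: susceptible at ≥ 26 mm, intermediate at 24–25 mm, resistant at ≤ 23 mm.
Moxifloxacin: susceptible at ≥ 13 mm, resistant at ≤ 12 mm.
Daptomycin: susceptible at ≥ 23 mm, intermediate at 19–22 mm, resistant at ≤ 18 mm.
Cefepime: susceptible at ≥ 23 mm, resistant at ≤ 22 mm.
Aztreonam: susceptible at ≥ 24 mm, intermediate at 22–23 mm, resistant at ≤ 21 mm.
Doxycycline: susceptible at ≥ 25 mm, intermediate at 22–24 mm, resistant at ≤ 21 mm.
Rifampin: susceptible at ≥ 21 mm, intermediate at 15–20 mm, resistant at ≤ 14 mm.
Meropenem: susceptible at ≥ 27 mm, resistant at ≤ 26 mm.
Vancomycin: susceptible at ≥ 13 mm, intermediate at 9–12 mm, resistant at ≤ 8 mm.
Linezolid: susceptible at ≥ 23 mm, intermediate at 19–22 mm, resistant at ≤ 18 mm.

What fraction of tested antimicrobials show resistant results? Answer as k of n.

Doxycycline (13 mm) ≤ 21 mm → Resistant
Cefepime: 20 mm is ≤ 22 mm → R
Linezolid (29 mm) ≥ 23 mm → S
Aztreonam (25 mm) ≥ 24 mm → S
Vancomycin (9 mm) in 9–12 mm — intermediate
Colistin 20 mm: ≤ 23 mm — resistant
Daptomycin: 23 mm is ≥ 23 mm ⇒ susceptible
Meropenem: 28 mm is ≥ 27 mm ⇒ Susceptible
Resistant: 3/8

3 of 8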